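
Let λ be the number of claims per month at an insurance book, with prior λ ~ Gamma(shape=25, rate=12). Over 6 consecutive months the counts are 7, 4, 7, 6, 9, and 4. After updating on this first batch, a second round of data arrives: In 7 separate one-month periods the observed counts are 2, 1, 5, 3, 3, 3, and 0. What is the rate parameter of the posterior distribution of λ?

25

Total count: 7 + 4 + 7 + 6 + 9 + 4 = 37.
Total exposure: 6 months.
After the first batch: Gamma(25 + 37, 12 + 6) = Gamma(62, 18).
Total count: 2 + 1 + 5 + 3 + 3 + 3 + 0 = 17.
Total exposure: 7 months.
After the second batch: Gamma(62 + 17, 18 + 7) = Gamma(79, 25).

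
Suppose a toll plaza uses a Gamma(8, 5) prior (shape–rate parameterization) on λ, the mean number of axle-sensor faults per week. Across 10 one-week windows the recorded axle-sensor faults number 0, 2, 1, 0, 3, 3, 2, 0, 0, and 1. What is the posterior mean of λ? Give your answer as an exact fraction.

4/3

Total count: 0 + 2 + 1 + 0 + 3 + 3 + 2 + 0 + 0 + 1 = 12.
Total exposure: 10 weeks.
Conjugate update: add total count to the shape and total exposure to the rate, giving Gamma(20, 15).
Posterior mean = α'/β' = 20/15 = 4/3.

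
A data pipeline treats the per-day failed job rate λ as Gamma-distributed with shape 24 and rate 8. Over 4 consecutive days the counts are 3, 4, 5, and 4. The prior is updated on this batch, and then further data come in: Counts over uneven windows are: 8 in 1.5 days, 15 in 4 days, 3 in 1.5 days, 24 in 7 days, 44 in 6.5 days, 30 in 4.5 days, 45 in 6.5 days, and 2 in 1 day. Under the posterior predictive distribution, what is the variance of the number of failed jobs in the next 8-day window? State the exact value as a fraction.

354480/7921

Total count: 3 + 4 + 5 + 4 = 16.
Total exposure: 4 days.
After the first batch: Gamma(24 + 16, 8 + 4) = Gamma(40, 12).
Total count: 8 + 15 + 3 + 24 + 44 + 30 + 45 + 2 = 171.
Total exposure: 1.5 + 4 + 1.5 + 7 + 6.5 + 4.5 + 6.5 + 1 = 32.5 days.
After the second batch: Gamma(40 + 171, 12 + 32.5) = Gamma(211, 89/2).
The posterior predictive for a window of length T is Negative Binomial with variance T·α'·(β'+T)/β'² = 8·211·(105/2)/(7921/4) = 354480/7921.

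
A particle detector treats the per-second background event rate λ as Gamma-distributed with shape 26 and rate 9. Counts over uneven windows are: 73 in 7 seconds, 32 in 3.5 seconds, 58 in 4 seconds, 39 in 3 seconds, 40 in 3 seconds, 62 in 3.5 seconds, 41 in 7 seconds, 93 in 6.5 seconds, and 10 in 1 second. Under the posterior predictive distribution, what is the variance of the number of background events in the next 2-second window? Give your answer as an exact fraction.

187704/9025

Total count: 73 + 32 + 58 + 39 + 40 + 62 + 41 + 93 + 10 = 448.
Total exposure: 7 + 3.5 + 4 + 3 + 3 + 3.5 + 7 + 6.5 + 1 = 38.5 seconds.
The Gamma prior is conjugate for the Poisson rate, so λ | data ~ Gamma(26+448, 9+38.5) = Gamma(474, 95/2).
The posterior predictive for a window of length T is Negative Binomial with variance T·α'·(β'+T)/β'² = 2·474·(99/2)/(9025/4) = 187704/9025.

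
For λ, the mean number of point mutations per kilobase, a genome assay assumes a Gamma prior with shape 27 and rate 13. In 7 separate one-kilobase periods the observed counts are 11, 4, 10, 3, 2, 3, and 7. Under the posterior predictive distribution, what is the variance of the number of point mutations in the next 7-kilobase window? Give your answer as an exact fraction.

12663/400

Total count: 11 + 4 + 10 + 3 + 2 + 3 + 7 = 40.
Total exposure: 7 kilobases.
Conjugate update: add total count to the shape and total exposure to the rate, giving Gamma(67, 20).
The posterior predictive for a window of length T is Negative Binomial with variance T·α'·(β'+T)/β'² = 7·67·27/400 = 12663/400.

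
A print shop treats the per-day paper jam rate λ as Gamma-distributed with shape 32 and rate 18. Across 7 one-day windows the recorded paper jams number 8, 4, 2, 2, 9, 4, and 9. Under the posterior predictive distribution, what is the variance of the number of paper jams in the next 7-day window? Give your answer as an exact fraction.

Total count: 8 + 4 + 2 + 2 + 9 + 4 + 9 = 38.
Total exposure: 7 days.
The Gamma prior is conjugate for the Poisson rate, so λ | data ~ Gamma(32+38, 18+7) = Gamma(70, 25).
The posterior predictive for a window of length T is Negative Binomial with variance T·α'·(β'+T)/β'² = 7·70·32/625 = 3136/125.

3136/125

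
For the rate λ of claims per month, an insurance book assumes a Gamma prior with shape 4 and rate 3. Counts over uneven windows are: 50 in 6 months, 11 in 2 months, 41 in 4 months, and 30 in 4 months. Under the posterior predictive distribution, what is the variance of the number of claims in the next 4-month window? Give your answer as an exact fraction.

Total count: 50 + 11 + 41 + 30 = 132.
Total exposure: 6 + 2 + 4 + 4 = 16 months.
The Gamma prior is conjugate for the Poisson rate, so λ | data ~ Gamma(4+132, 3+16) = Gamma(136, 19).
The posterior predictive for a window of length T is Negative Binomial with variance T·α'·(β'+T)/β'² = 4·136·23/361 = 12512/361.

12512/361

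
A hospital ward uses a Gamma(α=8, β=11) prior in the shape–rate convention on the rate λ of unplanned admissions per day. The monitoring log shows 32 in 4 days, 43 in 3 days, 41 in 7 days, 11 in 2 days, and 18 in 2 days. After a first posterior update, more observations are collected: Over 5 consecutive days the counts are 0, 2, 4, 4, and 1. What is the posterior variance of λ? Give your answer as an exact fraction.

Total count: 32 + 43 + 41 + 11 + 18 = 145.
Total exposure: 4 + 3 + 7 + 2 + 2 = 18 days.
After the first batch: Gamma(8 + 145, 11 + 18) = Gamma(153, 29).
Total count: 0 + 2 + 4 + 4 + 1 = 11.
Total exposure: 5 days.
After the second batch: Gamma(153 + 11, 29 + 5) = Gamma(164, 34).
Posterior variance = α'/β'² = 164/1156 = 41/289.

41/289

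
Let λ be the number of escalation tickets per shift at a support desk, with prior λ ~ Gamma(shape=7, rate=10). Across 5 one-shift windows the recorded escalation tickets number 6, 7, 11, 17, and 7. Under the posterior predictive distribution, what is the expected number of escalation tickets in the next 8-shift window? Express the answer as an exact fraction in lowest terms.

Total count: 6 + 7 + 11 + 17 + 7 = 48.
Total exposure: 5 shifts.
The Gamma prior is conjugate for the Poisson rate, so λ | data ~ Gamma(7+48, 10+5) = Gamma(55, 15).
Predictive mean over an 8-shift window = T·E[λ|data] = 8·55/15 = 88/3.

88/3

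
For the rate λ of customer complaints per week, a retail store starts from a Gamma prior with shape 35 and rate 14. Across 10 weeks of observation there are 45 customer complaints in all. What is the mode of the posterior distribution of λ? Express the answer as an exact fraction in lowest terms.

79/24

Total count 45 over total exposure 10 weeks.
Posterior: α' = 35 + 45 = 80, β' = 14 + 10 = 24.
Posterior mode = (α'−1)/β' = 79/24.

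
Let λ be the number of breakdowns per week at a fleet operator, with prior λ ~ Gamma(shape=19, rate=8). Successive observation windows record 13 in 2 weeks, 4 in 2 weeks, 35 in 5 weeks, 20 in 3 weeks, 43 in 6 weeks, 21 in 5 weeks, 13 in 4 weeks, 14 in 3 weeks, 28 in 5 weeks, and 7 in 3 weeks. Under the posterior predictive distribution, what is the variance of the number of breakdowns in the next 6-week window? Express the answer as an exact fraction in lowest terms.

16926/529

Total count: 13 + 4 + 35 + 20 + 43 + 21 + 13 + 14 + 28 + 7 = 198.
Total exposure: 2 + 2 + 5 + 3 + 6 + 5 + 4 + 3 + 5 + 3 = 38 weeks.
Conjugate update: add total count to the shape and total exposure to the rate, giving Gamma(217, 46).
The posterior predictive for a window of length T is Negative Binomial with variance T·α'·(β'+T)/β'² = 6·217·52/2116 = 16926/529.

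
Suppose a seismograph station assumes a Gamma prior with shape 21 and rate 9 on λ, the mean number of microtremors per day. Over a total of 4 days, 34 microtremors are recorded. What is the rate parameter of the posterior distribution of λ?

Total count 34 over total exposure 4 days.
By Gamma–Poisson conjugacy, the posterior is Gamma(α + Σx, β + Σt) = Gamma(21 + 34, 9 + 4) = Gamma(55, 13).

13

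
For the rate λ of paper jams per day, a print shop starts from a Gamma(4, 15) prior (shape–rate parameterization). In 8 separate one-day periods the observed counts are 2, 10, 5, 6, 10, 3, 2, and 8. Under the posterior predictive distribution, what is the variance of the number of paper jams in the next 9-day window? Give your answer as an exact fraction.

Total count: 2 + 10 + 5 + 6 + 10 + 3 + 2 + 8 = 46.
Total exposure: 8 days.
Conjugate update: add total count to the shape and total exposure to the rate, giving Gamma(50, 23).
The posterior predictive for a window of length T is Negative Binomial with variance T·α'·(β'+T)/β'² = 9·50·32/529 = 14400/529.

14400/529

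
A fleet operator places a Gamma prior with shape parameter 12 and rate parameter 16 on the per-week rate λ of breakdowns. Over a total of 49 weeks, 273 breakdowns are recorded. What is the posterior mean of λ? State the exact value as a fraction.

57/13

Total count 273 over total exposure 49 weeks.
Gamma(α, β) with Poisson data over total exposure Σt gives posterior Gamma(α+Σx, β+Σt) = Gamma(285, 65).
Posterior mean = α'/β' = 285/65 = 57/13.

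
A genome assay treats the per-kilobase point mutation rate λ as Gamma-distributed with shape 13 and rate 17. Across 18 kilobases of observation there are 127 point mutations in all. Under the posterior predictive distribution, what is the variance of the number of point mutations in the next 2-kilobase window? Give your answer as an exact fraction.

296/35

Total count 127 over total exposure 18 kilobases.
Conjugate update: add total count to the shape and total exposure to the rate, giving Gamma(140, 35).
The posterior predictive for a window of length T is Negative Binomial with variance T·α'·(β'+T)/β'² = 2·140·37/1225 = 296/35.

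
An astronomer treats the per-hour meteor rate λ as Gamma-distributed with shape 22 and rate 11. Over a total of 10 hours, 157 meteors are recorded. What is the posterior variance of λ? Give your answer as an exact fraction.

Total count 157 over total exposure 10 hours.
The Gamma prior is conjugate for the Poisson rate, so λ | data ~ Gamma(22+157, 11+10) = Gamma(179, 21).
Posterior variance = α'/β'² = 179/441.

179/441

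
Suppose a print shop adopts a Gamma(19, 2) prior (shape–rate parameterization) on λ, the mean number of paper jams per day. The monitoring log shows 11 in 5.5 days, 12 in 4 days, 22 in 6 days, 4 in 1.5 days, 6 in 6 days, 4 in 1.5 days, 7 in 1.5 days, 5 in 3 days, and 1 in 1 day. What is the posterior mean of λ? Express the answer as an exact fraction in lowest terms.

91/32

Total count: 11 + 12 + 22 + 4 + 6 + 4 + 7 + 5 + 1 = 72.
Total exposure: 5.5 + 4 + 6 + 1.5 + 6 + 1.5 + 1.5 + 3 + 1 = 30 days.
Gamma(α, β) with Poisson data over total exposure Σt gives posterior Gamma(α+Σx, β+Σt) = Gamma(91, 32).
Posterior mean = α'/β' = 91/32.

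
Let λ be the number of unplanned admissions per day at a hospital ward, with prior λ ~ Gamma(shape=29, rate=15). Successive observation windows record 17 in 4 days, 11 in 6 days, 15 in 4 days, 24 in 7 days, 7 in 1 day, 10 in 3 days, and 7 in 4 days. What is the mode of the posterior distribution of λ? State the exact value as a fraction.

119/44

Total count: 17 + 11 + 15 + 24 + 7 + 10 + 7 = 91.
Total exposure: 4 + 6 + 4 + 7 + 1 + 3 + 4 = 29 days.
Posterior: α' = 29 + 91 = 120, β' = 15 + 29 = 44.
Posterior mode = (α'−1)/β' = 119/44.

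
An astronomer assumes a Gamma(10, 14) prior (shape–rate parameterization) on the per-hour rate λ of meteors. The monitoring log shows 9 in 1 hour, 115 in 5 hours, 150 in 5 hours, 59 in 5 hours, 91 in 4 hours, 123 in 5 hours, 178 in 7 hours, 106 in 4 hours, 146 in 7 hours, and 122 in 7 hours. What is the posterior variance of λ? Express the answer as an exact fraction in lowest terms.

1109/4096

Total count: 9 + 115 + 150 + 59 + 91 + 123 + 178 + 106 + 146 + 122 = 1099.
Total exposure: 1 + 5 + 5 + 5 + 4 + 5 + 7 + 4 + 7 + 7 = 50 hours.
Gamma(α, β) with Poisson data over total exposure Σt gives posterior Gamma(α+Σx, β+Σt) = Gamma(1109, 64).
Posterior variance = α'/β'² = 1109/4096.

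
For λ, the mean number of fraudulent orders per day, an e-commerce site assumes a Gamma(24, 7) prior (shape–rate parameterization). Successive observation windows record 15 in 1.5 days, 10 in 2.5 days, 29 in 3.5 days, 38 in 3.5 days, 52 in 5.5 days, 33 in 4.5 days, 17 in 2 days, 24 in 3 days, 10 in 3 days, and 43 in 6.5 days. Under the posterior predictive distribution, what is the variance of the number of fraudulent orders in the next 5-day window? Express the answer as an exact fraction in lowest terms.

11210/289

Total count: 15 + 10 + 29 + 38 + 52 + 33 + 17 + 24 + 10 + 43 = 271.
Total exposure: 1.5 + 2.5 + 3.5 + 3.5 + 5.5 + 4.5 + 2 + 3 + 3 + 6.5 = 35.5 days.
Posterior: α' = 24 + 271 = 295, β' = 7 + 35.5 = 85/2.
The posterior predictive for a window of length T is Negative Binomial with variance T·α'·(β'+T)/β'² = 5·295·(95/2)/(7225/4) = 11210/289.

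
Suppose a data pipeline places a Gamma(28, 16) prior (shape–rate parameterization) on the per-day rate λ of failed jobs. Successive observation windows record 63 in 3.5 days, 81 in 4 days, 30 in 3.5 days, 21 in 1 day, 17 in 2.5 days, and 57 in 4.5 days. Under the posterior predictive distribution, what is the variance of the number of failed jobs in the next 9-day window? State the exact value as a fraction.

117612/1225

Total count: 63 + 81 + 30 + 21 + 17 + 57 = 269.
Total exposure: 3.5 + 4 + 3.5 + 1 + 2.5 + 4.5 = 19 days.
Gamma(α, β) with Poisson data over total exposure Σt gives posterior Gamma(α+Σx, β+Σt) = Gamma(297, 35).
The posterior predictive for a window of length T is Negative Binomial with variance T·α'·(β'+T)/β'² = 9·297·44/1225 = 117612/1225.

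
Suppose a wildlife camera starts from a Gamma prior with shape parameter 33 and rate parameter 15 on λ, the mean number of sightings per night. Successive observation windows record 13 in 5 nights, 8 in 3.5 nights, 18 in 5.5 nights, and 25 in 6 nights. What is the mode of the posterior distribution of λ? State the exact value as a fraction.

Total count: 13 + 8 + 18 + 25 = 64.
Total exposure: 5 + 3.5 + 5.5 + 6 = 20 nights.
Conjugate update: add total count to the shape and total exposure to the rate, giving Gamma(97, 35).
Posterior mode = (α'−1)/β' = 96/35.

96/35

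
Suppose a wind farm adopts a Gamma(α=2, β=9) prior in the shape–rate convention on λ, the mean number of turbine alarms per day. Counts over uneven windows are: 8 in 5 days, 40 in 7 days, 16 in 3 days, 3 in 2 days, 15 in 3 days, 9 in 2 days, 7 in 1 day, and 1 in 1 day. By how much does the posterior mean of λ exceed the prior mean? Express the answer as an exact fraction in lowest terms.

Total count: 8 + 40 + 16 + 3 + 15 + 9 + 7 + 1 = 99.
Total exposure: 5 + 7 + 3 + 2 + 3 + 2 + 1 + 1 = 24 days.
Posterior: α' = 2 + 99 = 101, β' = 9 + 24 = 33.
Posterior mean = 101/33 = 101/33; prior mean = 2/9 = 2/9. Difference = 101/33 − 2/9 = 281/99.

281/99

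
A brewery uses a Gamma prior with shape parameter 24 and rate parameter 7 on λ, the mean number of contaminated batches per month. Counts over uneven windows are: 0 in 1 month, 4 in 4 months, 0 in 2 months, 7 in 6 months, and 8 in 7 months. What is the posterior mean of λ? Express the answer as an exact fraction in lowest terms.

43/27

Total count: 0 + 4 + 0 + 7 + 8 = 19.
Total exposure: 1 + 4 + 2 + 6 + 7 = 20 months.
By Gamma–Poisson conjugacy, the posterior is Gamma(α + Σx, β + Σt) = Gamma(24 + 19, 7 + 20) = Gamma(43, 27).
Posterior mean = α'/β' = 43/27.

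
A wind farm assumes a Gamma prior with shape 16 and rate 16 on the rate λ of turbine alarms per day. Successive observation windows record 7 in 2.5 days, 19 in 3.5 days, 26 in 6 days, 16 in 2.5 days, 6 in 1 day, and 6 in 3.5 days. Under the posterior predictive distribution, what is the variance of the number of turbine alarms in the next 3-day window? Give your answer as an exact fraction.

10944/1225

Total count: 7 + 19 + 26 + 16 + 6 + 6 = 80.
Total exposure: 2.5 + 3.5 + 6 + 2.5 + 1 + 3.5 = 19 days.
Posterior: α' = 16 + 80 = 96, β' = 16 + 19 = 35.
The posterior predictive for a window of length T is Negative Binomial with variance T·α'·(β'+T)/β'² = 3·96·38/1225 = 10944/1225.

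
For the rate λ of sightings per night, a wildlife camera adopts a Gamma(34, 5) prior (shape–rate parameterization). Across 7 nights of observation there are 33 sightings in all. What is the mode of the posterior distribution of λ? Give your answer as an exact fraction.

11/2

Total count 33 over total exposure 7 nights.
The Gamma prior is conjugate for the Poisson rate, so λ | data ~ Gamma(34+33, 5+7) = Gamma(67, 12).
Posterior mode = (α'−1)/β' = 66/12 = 11/2.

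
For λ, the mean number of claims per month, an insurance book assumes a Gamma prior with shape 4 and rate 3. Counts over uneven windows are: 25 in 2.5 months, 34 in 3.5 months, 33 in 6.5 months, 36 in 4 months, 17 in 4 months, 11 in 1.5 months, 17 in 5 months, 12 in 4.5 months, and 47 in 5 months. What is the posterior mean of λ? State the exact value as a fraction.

Total count: 25 + 34 + 33 + 36 + 17 + 11 + 17 + 12 + 47 = 232.
Total exposure: 2.5 + 3.5 + 6.5 + 4 + 4 + 1.5 + 5 + 4.5 + 5 = 36.5 months.
The Gamma prior is conjugate for the Poisson rate, so λ | data ~ Gamma(4+232, 3+36.5) = Gamma(236, 79/2).
Posterior mean = α'/β' = 236/(79/2) = 472/79.

472/79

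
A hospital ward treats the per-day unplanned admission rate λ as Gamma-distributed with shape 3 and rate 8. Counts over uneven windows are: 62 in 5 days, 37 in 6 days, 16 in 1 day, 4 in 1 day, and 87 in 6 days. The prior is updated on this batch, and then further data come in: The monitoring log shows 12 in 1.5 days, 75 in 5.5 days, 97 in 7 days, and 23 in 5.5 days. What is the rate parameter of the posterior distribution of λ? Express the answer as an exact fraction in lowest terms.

93/2

Total count: 62 + 37 + 16 + 4 + 87 = 206.
Total exposure: 5 + 6 + 1 + 1 + 6 = 19 days.
After the first batch: Gamma(3 + 206, 8 + 19) = Gamma(209, 27).
Total count: 12 + 75 + 97 + 23 = 207.
Total exposure: 1.5 + 5.5 + 7 + 5.5 = 19.5 days.
After the second batch: Gamma(209 + 207, 27 + 19.5) = Gamma(416, 93/2).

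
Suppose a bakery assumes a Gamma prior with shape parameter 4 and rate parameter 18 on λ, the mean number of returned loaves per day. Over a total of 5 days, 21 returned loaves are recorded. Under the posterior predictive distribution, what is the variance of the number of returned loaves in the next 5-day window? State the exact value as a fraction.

Total count 21 over total exposure 5 days.
The Gamma prior is conjugate for the Poisson rate, so λ | data ~ Gamma(4+21, 18+5) = Gamma(25, 23).
The posterior predictive for a window of length T is Negative Binomial with variance T·α'·(β'+T)/β'² = 5·25·28/529 = 3500/529.

3500/529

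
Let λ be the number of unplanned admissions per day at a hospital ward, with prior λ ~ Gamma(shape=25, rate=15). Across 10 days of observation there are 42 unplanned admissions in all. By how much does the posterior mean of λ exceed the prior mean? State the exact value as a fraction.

76/75

Total count 42 over total exposure 10 days.
Conjugate update: add total count to the shape and total exposure to the rate, giving Gamma(67, 25).
Posterior mean = 67/25 = 67/25; prior mean = 25/15 = 5/3. Difference = 67/25 − 5/3 = 76/75.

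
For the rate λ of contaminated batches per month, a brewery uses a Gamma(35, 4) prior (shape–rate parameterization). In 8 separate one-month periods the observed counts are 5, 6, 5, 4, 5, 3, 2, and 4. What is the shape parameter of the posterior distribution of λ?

69

Total count: 5 + 6 + 5 + 4 + 5 + 3 + 2 + 4 = 34.
Total exposure: 8 months.
Gamma(α, β) with Poisson data over total exposure Σt gives posterior Gamma(α+Σx, β+Σt) = Gamma(69, 12).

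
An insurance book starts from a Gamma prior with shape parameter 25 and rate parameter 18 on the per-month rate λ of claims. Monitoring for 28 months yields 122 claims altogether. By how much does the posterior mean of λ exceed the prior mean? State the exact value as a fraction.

374/207

Total count 122 over total exposure 28 months.
Gamma(α, β) with Poisson data over total exposure Σt gives posterior Gamma(α+Σx, β+Σt) = Gamma(147, 46).
Posterior mean = 147/46 = 147/46; prior mean = 25/18 = 25/18. Difference = 147/46 − 25/18 = 374/207.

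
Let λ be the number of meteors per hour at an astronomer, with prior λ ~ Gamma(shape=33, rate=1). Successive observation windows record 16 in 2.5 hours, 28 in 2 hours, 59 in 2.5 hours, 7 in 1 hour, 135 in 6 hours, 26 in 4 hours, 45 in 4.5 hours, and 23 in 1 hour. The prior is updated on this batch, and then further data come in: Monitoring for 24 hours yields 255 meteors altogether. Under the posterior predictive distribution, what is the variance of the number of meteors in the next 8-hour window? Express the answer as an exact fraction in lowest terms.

1133616/9409

Total count: 16 + 28 + 59 + 7 + 135 + 26 + 45 + 23 = 339.
Total exposure: 2.5 + 2 + 2.5 + 1 + 6 + 4 + 4.5 + 1 = 23.5 hours.
After the first batch: Gamma(33 + 339, 1 + 23.5) = Gamma(372, 49/2).
Total count 255 over total exposure 24 hours.
After the second batch: Gamma(372 + 255, 49/2 + 24) = Gamma(627, 97/2).
The posterior predictive for a window of length T is Negative Binomial with variance T·α'·(β'+T)/β'² = 8·627·(113/2)/(9409/4) = 1133616/9409.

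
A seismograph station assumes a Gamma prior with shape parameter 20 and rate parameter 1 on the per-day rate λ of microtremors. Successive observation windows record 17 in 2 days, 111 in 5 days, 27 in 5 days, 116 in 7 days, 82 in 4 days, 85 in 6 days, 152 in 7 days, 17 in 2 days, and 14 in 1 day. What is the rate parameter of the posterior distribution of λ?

Total count: 17 + 111 + 27 + 116 + 82 + 85 + 152 + 17 + 14 = 621.
Total exposure: 2 + 5 + 5 + 7 + 4 + 6 + 7 + 2 + 1 = 39 days.
By Gamma–Poisson conjugacy, the posterior is Gamma(α + Σx, β + Σt) = Gamma(20 + 621, 1 + 39) = Gamma(641, 40).

40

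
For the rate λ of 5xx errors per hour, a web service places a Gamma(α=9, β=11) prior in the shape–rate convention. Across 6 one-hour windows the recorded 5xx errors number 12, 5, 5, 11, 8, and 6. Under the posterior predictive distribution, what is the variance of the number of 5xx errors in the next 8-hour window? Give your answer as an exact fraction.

11200/289

Total count: 12 + 5 + 5 + 11 + 8 + 6 = 47.
Total exposure: 6 hours.
Gamma(α, β) with Poisson data over total exposure Σt gives posterior Gamma(α+Σx, β+Σt) = Gamma(56, 17).
The posterior predictive for a window of length T is Negative Binomial with variance T·α'·(β'+T)/β'² = 8·56·25/289 = 11200/289.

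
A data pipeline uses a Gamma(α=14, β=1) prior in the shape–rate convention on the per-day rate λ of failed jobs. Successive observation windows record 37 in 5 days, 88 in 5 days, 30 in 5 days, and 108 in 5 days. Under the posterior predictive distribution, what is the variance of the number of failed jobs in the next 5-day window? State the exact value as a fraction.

36010/441

Total count: 37 + 88 + 30 + 108 = 263.
Total exposure: 5 + 5 + 5 + 5 = 20 days.
Gamma(α, β) with Poisson data over total exposure Σt gives posterior Gamma(α+Σx, β+Σt) = Gamma(277, 21).
The posterior predictive for a window of length T is Negative Binomial with variance T·α'·(β'+T)/β'² = 5·277·26/441 = 36010/441.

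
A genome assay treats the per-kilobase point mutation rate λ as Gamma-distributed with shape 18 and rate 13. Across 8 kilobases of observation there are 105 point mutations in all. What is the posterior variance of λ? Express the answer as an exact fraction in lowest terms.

Total count 105 over total exposure 8 kilobases.
The Gamma prior is conjugate for the Poisson rate, so λ | data ~ Gamma(18+105, 13+8) = Gamma(123, 21).
Posterior variance = α'/β'² = 123/441 = 41/147.

41/147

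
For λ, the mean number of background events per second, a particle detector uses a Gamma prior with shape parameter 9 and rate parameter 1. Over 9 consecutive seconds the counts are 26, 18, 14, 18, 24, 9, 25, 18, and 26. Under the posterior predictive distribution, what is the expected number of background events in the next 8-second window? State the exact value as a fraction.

748/5

Total count: 26 + 18 + 14 + 18 + 24 + 9 + 25 + 18 + 26 = 178.
Total exposure: 9 seconds.
Gamma(α, β) with Poisson data over total exposure Σt gives posterior Gamma(α+Σx, β+Σt) = Gamma(187, 10).
Predictive mean over an 8-second window = T·E[λ|data] = 8·187/10 = 748/5.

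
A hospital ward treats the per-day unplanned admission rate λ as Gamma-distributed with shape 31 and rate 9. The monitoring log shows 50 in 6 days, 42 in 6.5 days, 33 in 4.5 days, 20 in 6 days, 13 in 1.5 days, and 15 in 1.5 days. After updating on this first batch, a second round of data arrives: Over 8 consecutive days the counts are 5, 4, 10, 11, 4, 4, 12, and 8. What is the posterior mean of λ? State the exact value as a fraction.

Total count: 50 + 42 + 33 + 20 + 13 + 15 = 173.
Total exposure: 6 + 6.5 + 4.5 + 6 + 1.5 + 1.5 = 26 days.
After the first batch: Gamma(31 + 173, 9 + 26) = Gamma(204, 35).
Total count: 5 + 4 + 10 + 11 + 4 + 4 + 12 + 8 = 58.
Total exposure: 8 days.
After the second batch: Gamma(204 + 58, 35 + 8) = Gamma(262, 43).
Posterior mean = α'/β' = 262/43.

262/43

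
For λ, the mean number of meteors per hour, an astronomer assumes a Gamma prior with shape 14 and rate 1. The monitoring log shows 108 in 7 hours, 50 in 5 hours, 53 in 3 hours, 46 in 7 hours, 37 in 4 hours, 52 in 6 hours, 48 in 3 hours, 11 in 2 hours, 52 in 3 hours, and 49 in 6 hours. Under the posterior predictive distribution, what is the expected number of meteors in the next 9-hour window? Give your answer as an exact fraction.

Total count: 108 + 50 + 53 + 46 + 37 + 52 + 48 + 11 + 52 + 49 = 506.
Total exposure: 7 + 5 + 3 + 7 + 4 + 6 + 3 + 2 + 3 + 6 = 46 hours.
Gamma(α, β) with Poisson data over total exposure Σt gives posterior Gamma(α+Σx, β+Σt) = Gamma(520, 47).
Predictive mean over a 9-hour window = T·E[λ|data] = 9·520/47 = 4680/47.

4680/47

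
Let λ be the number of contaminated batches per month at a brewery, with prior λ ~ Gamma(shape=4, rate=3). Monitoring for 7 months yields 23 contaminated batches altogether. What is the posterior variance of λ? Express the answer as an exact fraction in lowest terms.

27/100

Total count 23 over total exposure 7 months.
Conjugate update: add total count to the shape and total exposure to the rate, giving Gamma(27, 10).
Posterior variance = α'/β'² = 27/100.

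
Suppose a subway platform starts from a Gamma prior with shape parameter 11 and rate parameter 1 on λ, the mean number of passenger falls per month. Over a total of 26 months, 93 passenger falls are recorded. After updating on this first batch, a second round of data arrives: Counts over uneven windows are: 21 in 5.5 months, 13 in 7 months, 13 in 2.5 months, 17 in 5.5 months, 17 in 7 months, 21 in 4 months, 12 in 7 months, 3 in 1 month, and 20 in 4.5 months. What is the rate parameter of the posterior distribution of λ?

71

Total count 93 over total exposure 26 months.
After the first batch: Gamma(11 + 93, 1 + 26) = Gamma(104, 27).
Total count: 21 + 13 + 13 + 17 + 17 + 21 + 12 + 3 + 20 = 137.
Total exposure: 5.5 + 7 + 2.5 + 5.5 + 7 + 4 + 7 + 1 + 4.5 = 44 months.
After the second batch: Gamma(104 + 137, 27 + 44) = Gamma(241, 71).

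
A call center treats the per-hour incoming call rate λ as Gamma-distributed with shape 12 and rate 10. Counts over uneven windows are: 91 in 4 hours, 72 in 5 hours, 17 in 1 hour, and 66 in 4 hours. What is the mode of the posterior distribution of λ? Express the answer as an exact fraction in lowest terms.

Total count: 91 + 72 + 17 + 66 = 246.
Total exposure: 4 + 5 + 1 + 4 = 14 hours.
Conjugate update: add total count to the shape and total exposure to the rate, giving Gamma(258, 24).
Posterior mode = (α'−1)/β' = 257/24.

257/24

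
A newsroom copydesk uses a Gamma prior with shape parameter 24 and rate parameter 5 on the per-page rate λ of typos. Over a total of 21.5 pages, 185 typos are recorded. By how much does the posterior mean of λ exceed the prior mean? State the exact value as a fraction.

Total count 185 over total exposure 21.5 pages.
Posterior: α' = 24 + 185 = 209, β' = 5 + 21.5 = 53/2.
Posterior mean = 209/(53/2) = 418/53; prior mean = 24/5 = 24/5. Difference = 418/53 − 24/5 = 818/265.

818/265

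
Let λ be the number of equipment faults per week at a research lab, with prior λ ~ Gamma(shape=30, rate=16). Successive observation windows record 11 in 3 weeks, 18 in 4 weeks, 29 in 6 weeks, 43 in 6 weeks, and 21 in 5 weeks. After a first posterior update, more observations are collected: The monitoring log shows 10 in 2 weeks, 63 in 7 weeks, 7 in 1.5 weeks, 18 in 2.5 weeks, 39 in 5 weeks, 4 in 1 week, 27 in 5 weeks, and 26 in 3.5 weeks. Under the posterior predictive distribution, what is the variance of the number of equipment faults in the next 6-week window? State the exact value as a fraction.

67816/2025

Total count: 11 + 18 + 29 + 43 + 21 = 122.
Total exposure: 3 + 4 + 6 + 6 + 5 = 24 weeks.
After the first batch: Gamma(30 + 122, 16 + 24) = Gamma(152, 40).
Total count: 10 + 63 + 7 + 18 + 39 + 4 + 27 + 26 = 194.
Total exposure: 2 + 7 + 1.5 + 2.5 + 5 + 1 + 5 + 3.5 = 27.5 weeks.
After the second batch: Gamma(152 + 194, 40 + 27.5) = Gamma(346, 135/2).
The posterior predictive for a window of length T is Negative Binomial with variance T·α'·(β'+T)/β'² = 6·346·(147/2)/(18225/4) = 67816/2025.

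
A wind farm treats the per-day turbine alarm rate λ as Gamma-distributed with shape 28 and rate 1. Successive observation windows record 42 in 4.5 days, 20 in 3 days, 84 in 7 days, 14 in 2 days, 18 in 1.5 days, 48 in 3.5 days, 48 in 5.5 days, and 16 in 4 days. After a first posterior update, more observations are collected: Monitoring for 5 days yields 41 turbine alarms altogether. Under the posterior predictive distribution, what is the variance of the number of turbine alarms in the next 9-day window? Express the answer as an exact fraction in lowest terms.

148626/1369

Total count: 42 + 20 + 84 + 14 + 18 + 48 + 48 + 16 = 290.
Total exposure: 4.5 + 3 + 7 + 2 + 1.5 + 3.5 + 5.5 + 4 = 31 days.
After the first batch: Gamma(28 + 290, 1 + 31) = Gamma(318, 32).
Total count 41 over total exposure 5 days.
After the second batch: Gamma(318 + 41, 32 + 5) = Gamma(359, 37).
The posterior predictive for a window of length T is Negative Binomial with variance T·α'·(β'+T)/β'² = 9·359·46/1369 = 148626/1369.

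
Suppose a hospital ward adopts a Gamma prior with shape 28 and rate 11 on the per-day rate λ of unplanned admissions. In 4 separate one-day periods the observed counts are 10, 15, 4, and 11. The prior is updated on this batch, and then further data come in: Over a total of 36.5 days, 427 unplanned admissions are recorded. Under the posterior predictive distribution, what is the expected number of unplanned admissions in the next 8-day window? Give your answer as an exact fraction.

7920/103

Total count: 10 + 15 + 4 + 11 = 40.
Total exposure: 4 days.
After the first batch: Gamma(28 + 40, 11 + 4) = Gamma(68, 15).
Total count 427 over total exposure 36.5 days.
After the second batch: Gamma(68 + 427, 15 + 36.5) = Gamma(495, 103/2).
Predictive mean over an 8-day window = T·E[λ|data] = 8·495/(103/2) = 7920/103.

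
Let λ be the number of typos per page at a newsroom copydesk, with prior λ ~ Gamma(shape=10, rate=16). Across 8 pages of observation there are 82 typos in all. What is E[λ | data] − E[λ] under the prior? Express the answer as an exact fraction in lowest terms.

77/24

Total count 82 over total exposure 8 pages.
By Gamma–Poisson conjugacy, the posterior is Gamma(α + Σx, β + Σt) = Gamma(10 + 82, 16 + 8) = Gamma(92, 24).
Posterior mean = 92/24 = 23/6; prior mean = 10/16 = 5/8. Difference = 23/6 − 5/8 = 77/24.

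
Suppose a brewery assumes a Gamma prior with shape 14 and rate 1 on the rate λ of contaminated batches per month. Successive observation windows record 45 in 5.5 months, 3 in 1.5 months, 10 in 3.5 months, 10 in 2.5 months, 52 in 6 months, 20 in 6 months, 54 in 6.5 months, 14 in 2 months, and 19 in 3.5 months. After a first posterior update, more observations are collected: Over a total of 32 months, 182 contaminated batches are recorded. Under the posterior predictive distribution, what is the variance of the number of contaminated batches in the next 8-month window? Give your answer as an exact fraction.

65988/1225

Total count: 45 + 3 + 10 + 10 + 52 + 20 + 54 + 14 + 19 = 227.
Total exposure: 5.5 + 1.5 + 3.5 + 2.5 + 6 + 6 + 6.5 + 2 + 3.5 = 37 months.
After the first batch: Gamma(14 + 227, 1 + 37) = Gamma(241, 38).
Total count 182 over total exposure 32 months.
After the second batch: Gamma(241 + 182, 38 + 32) = Gamma(423, 70).
The posterior predictive for a window of length T is Negative Binomial with variance T·α'·(β'+T)/β'² = 8·423·78/4900 = 65988/1225.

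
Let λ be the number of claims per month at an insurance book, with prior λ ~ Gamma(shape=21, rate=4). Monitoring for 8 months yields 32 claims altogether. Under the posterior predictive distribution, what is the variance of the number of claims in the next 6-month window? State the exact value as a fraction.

Total count 32 over total exposure 8 months.
Conjugate update: add total count to the shape and total exposure to the rate, giving Gamma(53, 12).
The posterior predictive for a window of length T is Negative Binomial with variance T·α'·(β'+T)/β'² = 6·53·18/144 = 159/4.

159/4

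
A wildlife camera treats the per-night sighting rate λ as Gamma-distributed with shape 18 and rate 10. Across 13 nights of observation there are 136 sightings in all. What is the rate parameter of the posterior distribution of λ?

Total count 136 over total exposure 13 nights.
The Gamma prior is conjugate for the Poisson rate, so λ | data ~ Gamma(18+136, 10+13) = Gamma(154, 23).

23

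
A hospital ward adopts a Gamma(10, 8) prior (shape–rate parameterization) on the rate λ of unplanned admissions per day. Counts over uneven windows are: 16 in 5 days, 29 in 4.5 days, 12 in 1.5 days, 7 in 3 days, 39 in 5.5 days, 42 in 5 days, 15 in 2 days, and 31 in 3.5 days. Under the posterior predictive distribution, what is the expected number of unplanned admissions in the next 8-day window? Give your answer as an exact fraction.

804/19

Total count: 16 + 29 + 12 + 7 + 39 + 42 + 15 + 31 = 191.
Total exposure: 5 + 4.5 + 1.5 + 3 + 5.5 + 5 + 2 + 3.5 = 30 days.
Posterior: α' = 10 + 191 = 201, β' = 8 + 30 = 38.
Predictive mean over an 8-day window = T·E[λ|data] = 8·201/38 = 804/19.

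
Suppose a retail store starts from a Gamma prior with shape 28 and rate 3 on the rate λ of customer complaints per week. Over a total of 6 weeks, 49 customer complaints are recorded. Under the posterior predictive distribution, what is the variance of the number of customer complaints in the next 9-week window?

154

Total count 49 over total exposure 6 weeks.
The Gamma prior is conjugate for the Poisson rate, so λ | data ~ Gamma(28+49, 3+6) = Gamma(77, 9).
The posterior predictive for a window of length T is Negative Binomial with variance T·α'·(β'+T)/β'² = 9·77·18/81 = 154.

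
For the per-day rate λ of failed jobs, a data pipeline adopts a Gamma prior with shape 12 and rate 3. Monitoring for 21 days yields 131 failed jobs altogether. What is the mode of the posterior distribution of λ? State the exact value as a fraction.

71/12

Total count 131 over total exposure 21 days.
Gamma(α, β) with Poisson data over total exposure Σt gives posterior Gamma(α+Σx, β+Σt) = Gamma(143, 24).
Posterior mode = (α'−1)/β' = 142/24 = 71/12.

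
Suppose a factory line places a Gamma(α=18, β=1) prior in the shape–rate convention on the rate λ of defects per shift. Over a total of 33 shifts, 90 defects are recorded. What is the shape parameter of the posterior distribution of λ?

108

Total count 90 over total exposure 33 shifts.
The Gamma prior is conjugate for the Poisson rate, so λ | data ~ Gamma(18+90, 1+33) = Gamma(108, 34).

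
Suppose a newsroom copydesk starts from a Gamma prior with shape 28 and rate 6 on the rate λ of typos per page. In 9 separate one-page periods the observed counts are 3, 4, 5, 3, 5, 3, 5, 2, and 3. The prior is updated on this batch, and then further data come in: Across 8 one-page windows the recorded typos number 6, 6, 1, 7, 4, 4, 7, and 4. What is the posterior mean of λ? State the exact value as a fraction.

100/23

Total count: 3 + 4 + 5 + 3 + 5 + 3 + 5 + 2 + 3 = 33.
Total exposure: 9 pages.
After the first batch: Gamma(28 + 33, 6 + 9) = Gamma(61, 15).
Total count: 6 + 6 + 1 + 7 + 4 + 4 + 7 + 4 = 39.
Total exposure: 8 pages.
After the second batch: Gamma(61 + 39, 15 + 8) = Gamma(100, 23).
Posterior mean = α'/β' = 100/23.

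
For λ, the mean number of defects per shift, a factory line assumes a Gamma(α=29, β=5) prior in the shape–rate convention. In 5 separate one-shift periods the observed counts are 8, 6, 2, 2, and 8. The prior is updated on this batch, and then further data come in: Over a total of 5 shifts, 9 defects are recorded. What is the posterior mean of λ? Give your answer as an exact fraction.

64/15

Total count: 8 + 6 + 2 + 2 + 8 = 26.
Total exposure: 5 shifts.
After the first batch: Gamma(29 + 26, 5 + 5) = Gamma(55, 10).
Total count 9 over total exposure 5 shifts.
After the second batch: Gamma(55 + 9, 10 + 5) = Gamma(64, 15).
Posterior mean = α'/β' = 64/15.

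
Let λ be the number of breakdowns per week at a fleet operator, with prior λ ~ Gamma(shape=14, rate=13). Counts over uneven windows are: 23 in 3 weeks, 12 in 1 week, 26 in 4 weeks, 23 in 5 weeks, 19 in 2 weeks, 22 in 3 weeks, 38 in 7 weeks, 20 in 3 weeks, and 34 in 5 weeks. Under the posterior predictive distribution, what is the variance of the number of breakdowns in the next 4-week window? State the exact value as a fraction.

11550/529

Total count: 23 + 12 + 26 + 23 + 19 + 22 + 38 + 20 + 34 = 217.
Total exposure: 3 + 1 + 4 + 5 + 2 + 3 + 7 + 3 + 5 = 33 weeks.
Posterior: α' = 14 + 217 = 231, β' = 13 + 33 = 46.
The posterior predictive for a window of length T is Negative Binomial with variance T·α'·(β'+T)/β'² = 4·231·50/2116 = 11550/529.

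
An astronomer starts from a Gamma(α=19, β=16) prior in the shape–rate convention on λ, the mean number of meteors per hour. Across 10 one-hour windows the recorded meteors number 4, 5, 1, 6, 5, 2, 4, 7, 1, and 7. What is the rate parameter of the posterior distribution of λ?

Total count: 4 + 5 + 1 + 6 + 5 + 2 + 4 + 7 + 1 + 7 = 42.
Total exposure: 10 hours.
Conjugate update: add total count to the shape and total exposure to the rate, giving Gamma(61, 26).

26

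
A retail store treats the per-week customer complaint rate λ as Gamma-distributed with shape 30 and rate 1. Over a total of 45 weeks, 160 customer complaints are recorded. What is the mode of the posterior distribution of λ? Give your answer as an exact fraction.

189/46

Total count 160 over total exposure 45 weeks.
Gamma(α, β) with Poisson data over total exposure Σt gives posterior Gamma(α+Σx, β+Σt) = Gamma(190, 46).
Posterior mode = (α'−1)/β' = 189/46.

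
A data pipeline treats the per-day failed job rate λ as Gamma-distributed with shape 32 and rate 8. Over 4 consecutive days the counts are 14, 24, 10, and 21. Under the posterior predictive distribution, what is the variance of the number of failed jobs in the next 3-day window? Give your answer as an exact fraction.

505/16

Total count: 14 + 24 + 10 + 21 = 69.
Total exposure: 4 days.
The Gamma prior is conjugate for the Poisson rate, so λ | data ~ Gamma(32+69, 8+4) = Gamma(101, 12).
The posterior predictive for a window of length T is Negative Binomial with variance T·α'·(β'+T)/β'² = 3·101·15/144 = 505/16.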